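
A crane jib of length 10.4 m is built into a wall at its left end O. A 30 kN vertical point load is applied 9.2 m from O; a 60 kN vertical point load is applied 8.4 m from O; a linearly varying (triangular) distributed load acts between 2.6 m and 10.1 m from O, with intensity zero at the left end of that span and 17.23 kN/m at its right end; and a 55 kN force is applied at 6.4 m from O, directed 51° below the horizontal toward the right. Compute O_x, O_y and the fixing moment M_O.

O_x = -34.61 kN, O_y = 197.4 kN, M_O = 1545 kN·m

Resultant of the triangular load: ½ × 17.23 × 7.5 = 64.6125 kN, acting at 7.6 m from O (one-third of the span from the peak).
ΣF_x = 0: O_x + 55·cos51° = 0 → O_x = -34.61 kN.
ΣF_y = 0: O_y − 30 − 60 − ½·17.23·7.5 − 55·sin51° = 0 → O_y = 197.4 kN.
ΣM about O: M_O − 30·9.2 − 60·8.4 − (½·17.23·7.5)·7.6 − 55·sin51°·6.4 = 0 → M_O = 1545 kN·m.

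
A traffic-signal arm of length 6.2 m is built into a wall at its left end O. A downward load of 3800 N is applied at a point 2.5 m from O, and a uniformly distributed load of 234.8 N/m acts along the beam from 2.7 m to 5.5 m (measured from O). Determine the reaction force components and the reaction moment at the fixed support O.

O_x = 0, O_y = 4457 N, M_O = 12200 N·m

Resultant of the distributed load: 234.8 × 2.8 = 657.44 N at 4.1 m from O.
ΣF_x = 0: O_x = 0.
ΣF_y = 0: O_y − 3800 − 234.8·2.8 = 0 → O_y = 4457 N.
ΣM about O: M_O − 3800·2.5 − (234.8·2.8)·4.1 = 0 → M_O = 12200 N·m.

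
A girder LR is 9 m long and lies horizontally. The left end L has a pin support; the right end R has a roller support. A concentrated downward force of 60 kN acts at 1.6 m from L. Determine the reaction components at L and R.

Taking moments about L: R_y·9 − 60·1.6 = 0 → R_y = 96/9 = 10.6667 ≈ 10.67 kN.
ΣF_y = 0: L_y + 10.6667 − 60 = 0 → L_y = 49.33 kN.
ΣF_x = 0: no horizontal applied forces, so L_x = 0.

L_x = 0, L_y = 49.33 kN, R_y = 10.67 kN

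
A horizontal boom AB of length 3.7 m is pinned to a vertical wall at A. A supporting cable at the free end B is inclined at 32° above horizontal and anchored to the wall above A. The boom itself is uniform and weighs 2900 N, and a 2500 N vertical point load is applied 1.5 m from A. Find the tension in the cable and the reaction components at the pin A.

T = 4649 N, A_x = 3942 N, A_y = 2936 N

ΣM about A: T·sin32°·3.7 − 2900·1.85 − 2500·1.5 = 0 → T = 9115/(3.7·0.529919) = 4648.85 ≈ 4649 N.
ΣF_x = 0: A_x − T·cos32° = 0 → A_x = 4648.85 × 0.848048 = 3942 N.
ΣF_y = 0: A_y + T·sin32° − 2900 − 2500 = 0 → A_y = 5400 − 4648.85 × 0.529919 = 2936 N.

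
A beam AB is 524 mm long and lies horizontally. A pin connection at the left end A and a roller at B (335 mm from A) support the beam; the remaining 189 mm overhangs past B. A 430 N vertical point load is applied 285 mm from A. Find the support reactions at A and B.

Moments about A: B_y·335 − 430·285 = 0 → B_y = 122550/335 = 365.821 ≈ 365.8 N.
ΣF_y = 0: A_y + 365.821 − 430 = 0 → A_y = 64.18 N.
ΣF_x = 0: no horizontal applied forces, so A_x = 0.

A_x = 0, A_y = 64.18 N, B_y = 365.8 N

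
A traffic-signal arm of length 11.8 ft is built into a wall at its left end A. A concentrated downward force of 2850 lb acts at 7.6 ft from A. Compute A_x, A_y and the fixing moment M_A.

A_x = 0, A_y = 2850 lb, M_A = 21660 lb·ft

ΣF_x = 0: A_x = 0.
ΣF_y = 0: A_y − 2850 = 0 → A_y = 2850 lb.
ΣM about A: M_A − 2850·7.6 = 0 → M_A = 21660 lb·ft.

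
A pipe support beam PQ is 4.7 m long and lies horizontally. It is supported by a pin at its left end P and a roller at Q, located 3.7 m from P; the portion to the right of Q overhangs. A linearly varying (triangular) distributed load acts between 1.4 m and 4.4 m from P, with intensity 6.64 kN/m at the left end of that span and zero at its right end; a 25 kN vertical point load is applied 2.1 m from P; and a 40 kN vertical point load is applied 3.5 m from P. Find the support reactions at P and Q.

Resultant of the triangular load: ½ × 6.64 × 3 = 9.96 kN, acting at 2.4 m from P (one-third of the span from the peak).
Moments about P: Q_y·3.7 − (½·6.64·3)·2.4 − 25·2.1 − 40·3.5 = 0 → Q_y = 216.404/3.7 = 58.4876 ≈ 58.49 kN.
ΣF_y = 0: P_y + 58.4876 − ½·6.64·3 − 25 − 40 = 0 → P_y = 16.47 kN.
ΣF_x = 0: no horizontal applied forces, so P_x = 0.

P_x = 0, P_y = 16.47 kN, Q_y = 58.49 kN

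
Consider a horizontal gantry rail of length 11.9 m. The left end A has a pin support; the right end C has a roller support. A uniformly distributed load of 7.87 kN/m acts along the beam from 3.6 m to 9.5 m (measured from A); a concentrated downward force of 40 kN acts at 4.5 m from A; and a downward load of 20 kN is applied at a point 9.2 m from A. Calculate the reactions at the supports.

A_x = 0, A_y = 50.29 kN, C_y = 56.15 kN

Resultant of the distributed load: 7.87 × 5.9 = 46.433 kN at 6.55 m from A.
Moments about A: C_y·11.9 − (7.87·5.9)·6.55 − 40·4.5 − 20·9.2 = 0 → C_y = 668.13615/11.9 = 56.1459 ≈ 56.15 kN.
ΣF_y = 0: A_y + 56.1459 − 7.87·5.9 − 40 − 20 = 0 → A_y = 50.29 kN.
ΣF_x = 0: no horizontal applied forces, so A_x = 0.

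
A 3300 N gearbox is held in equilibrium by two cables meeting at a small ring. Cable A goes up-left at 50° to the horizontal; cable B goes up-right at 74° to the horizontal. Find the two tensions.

T_A = 1097 N, T_B = 2559 N

ΣF_x = 0: −T_A·cos50° + T_B·cos74° = 0 → T_B = 2.332·T_A.
ΣF_y = 0: T_A·sin50° + T_B·sin74° = 3300.
Substitute: T_A·(0.766044 + 2.332·0.961262) = 3300 → T_A = 1097.18 ≈ 1097 N.
Then T_B = 2.332 × 1097.18 = 2559 N.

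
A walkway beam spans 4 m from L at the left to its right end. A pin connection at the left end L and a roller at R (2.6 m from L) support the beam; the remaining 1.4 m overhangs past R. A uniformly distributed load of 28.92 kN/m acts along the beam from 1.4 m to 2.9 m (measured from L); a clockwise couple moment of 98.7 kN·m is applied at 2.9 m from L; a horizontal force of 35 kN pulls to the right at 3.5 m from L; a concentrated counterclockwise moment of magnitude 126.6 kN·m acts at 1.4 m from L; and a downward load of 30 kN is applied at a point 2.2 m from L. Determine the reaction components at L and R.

Resultant of the distributed load: 28.92 × 1.5 = 43.38 kN at 2.15 m from L.
ΣM about L: R_y·2.6 − (28.92·1.5)·2.15 − 98.7 + 126.6 − 30·2.2 = 0 → R_y = 131.367/2.6 = 50.5258 ≈ 50.53 kN.
ΣF_y = 0: L_y + 50.5258 − 28.92·1.5 − 30 = 0 → L_y = 22.85 kN.
ΣF_x = 0: L_x + 35 = 0 → L_x = -35.00 kN.

L_x = -35.00 kN, L_y = 22.85 kN, R_y = 50.53 kN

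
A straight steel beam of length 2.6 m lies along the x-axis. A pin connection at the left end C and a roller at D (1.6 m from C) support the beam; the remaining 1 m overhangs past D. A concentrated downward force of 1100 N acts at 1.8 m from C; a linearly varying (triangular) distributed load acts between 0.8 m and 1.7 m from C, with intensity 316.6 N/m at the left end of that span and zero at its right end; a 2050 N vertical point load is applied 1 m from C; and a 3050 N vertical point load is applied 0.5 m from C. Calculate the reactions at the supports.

Resultant of the triangular load: ½ × 316.6 × 0.9 = 142.47 N, acting at 1.1 m from C (one-third of the span from the peak).
ΣM about C: D_y·1.6 − 1100·1.8 − (½·316.6·0.9)·1.1 − 2050·1 − 3050·0.5 = 0 → D_y = 5711.717/1.6 = 3569.82 ≈ 3570 N.
ΣF_y = 0: C_y + 3569.82 − 1100 − ½·316.6·0.9 − 2050 − 3050 = 0 → C_y = 2773 N.
ΣF_x = 0: no horizontal applied forces, so C_x = 0.

C_x = 0, C_y = 2773 N, D_y = 3570 N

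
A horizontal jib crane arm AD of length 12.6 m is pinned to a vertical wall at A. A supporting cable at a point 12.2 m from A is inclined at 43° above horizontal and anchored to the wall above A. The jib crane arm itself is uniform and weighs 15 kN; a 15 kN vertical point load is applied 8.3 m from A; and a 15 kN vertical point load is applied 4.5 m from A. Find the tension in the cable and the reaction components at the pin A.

ΣM about A: T·sin43°·12.2 − 15·6.3 − 15·8.3 − 15·4.5 = 0 → T = 286.5/(12.2·0.681998) = 34.4335 ≈ 34.43 kN.
ΣF_x = 0: A_x − T·cos43° = 0 → A_x = 34.4335 × 0.731354 = 25.18 kN.
ΣF_y = 0: A_y + T·sin43° − 15 − 15 − 15 = 0 → A_y = 45 − 34.4335 × 0.681998 = 21.52 kN.

T = 34.43 kN, A_x = 25.18 kN, A_y = 21.52 kN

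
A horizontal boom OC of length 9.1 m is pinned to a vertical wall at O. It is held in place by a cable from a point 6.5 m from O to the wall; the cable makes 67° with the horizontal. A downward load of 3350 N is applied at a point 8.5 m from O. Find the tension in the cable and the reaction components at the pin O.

T = 4759 N, O_x = 1860 N, O_y = -1031 N

ΣM about O: T·sin67°·6.5 − 3350·8.5 = 0 → T = 28475/(6.5·0.920505) = 4759.09 ≈ 4759 N.
ΣF_x = 0: O_x − T·cos67° = 0 → O_x = 4759.09 × 0.390731 = 1860 N.
ΣF_y = 0: O_y + T·sin67° − 3350 = 0 → O_y = 3350 − 4759.09 × 0.920505 = -1031 N.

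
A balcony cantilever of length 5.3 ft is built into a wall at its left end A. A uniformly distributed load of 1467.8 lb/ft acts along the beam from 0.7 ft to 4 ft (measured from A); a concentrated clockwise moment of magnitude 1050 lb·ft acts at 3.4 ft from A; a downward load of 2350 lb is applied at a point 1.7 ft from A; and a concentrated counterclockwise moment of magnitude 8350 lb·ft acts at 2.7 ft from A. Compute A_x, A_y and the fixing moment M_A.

Resultant of the distributed load: 1467.8 × 3.3 = 4843.74 lb at 2.35 ft from A.
ΣF_x = 0: A_x = 0.
ΣF_y = 0: A_y − 1467.8·3.3 − 2350 = 0 → A_y = 7194 lb.
ΣM about A: M_A − (1467.8·3.3)·2.35 − 1050 − 2350·1.7 + 8350 = 0 → M_A = 8078 lb·ft.

A_x = 0, A_y = 7194 lb, M_A = 8078 lb·ft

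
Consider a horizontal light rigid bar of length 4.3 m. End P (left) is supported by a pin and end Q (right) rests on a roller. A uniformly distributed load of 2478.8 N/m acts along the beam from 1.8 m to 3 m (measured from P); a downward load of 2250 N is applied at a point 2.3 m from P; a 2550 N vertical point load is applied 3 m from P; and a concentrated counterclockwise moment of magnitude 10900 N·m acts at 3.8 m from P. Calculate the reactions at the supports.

Resultant of the distributed load: 2478.8 × 1.2 = 2974.56 N at 2.4 m from P.
ΣM about P: Q_y·4.3 − (2478.8·1.2)·2.4 − 2250·2.3 − 2550·3 + 10900 = 0 → Q_y = 9063.944/4.3 = 2107.89 ≈ 2108 N.
ΣF_y = 0: P_y + 2107.89 − 2478.8·1.2 − 2250 − 2550 = 0 → P_y = 5667 N.
ΣF_x = 0: no horizontal applied forces, so P_x = 0.

P_x = 0, P_y = 5667 N, Q_y = 2108 N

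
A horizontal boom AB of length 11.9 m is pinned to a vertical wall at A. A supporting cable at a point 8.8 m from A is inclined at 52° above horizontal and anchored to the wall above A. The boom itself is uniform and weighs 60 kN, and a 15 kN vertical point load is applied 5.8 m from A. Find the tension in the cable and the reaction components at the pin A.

ΣM about A: T·sin52°·8.8 − 60·5.95 − 15·5.8 = 0 → T = 444/(8.8·0.788011) = 64.0277 ≈ 64.03 kN.
ΣF_x = 0: A_x − T·cos52° = 0 → A_x = 64.0277 × 0.615661 = 39.42 kN.
ΣF_y = 0: A_y + T·sin52° − 60 − 15 = 0 → A_y = 75 − 64.0277 × 0.788011 = 24.55 kN.

T = 64.03 kN, A_x = 39.42 kN, A_y = 24.55 kN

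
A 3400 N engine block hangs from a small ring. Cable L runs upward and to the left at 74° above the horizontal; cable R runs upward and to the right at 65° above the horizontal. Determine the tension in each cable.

T_L = 2190 N, T_R = 1428 N

ΣF_x = 0: −T_L·cos74° + T_R·cos65° = 0 → T_R = 0.652214·T_L.
ΣF_y = 0: T_L·sin74° + T_R·sin65° = 3400.
Substitute: T_L·(0.961262 + 0.652214·0.906308) = 3400 → T_L = 2190.2 ≈ 2190 N.
Then T_R = 0.652214 × 2190.2 = 1428 N.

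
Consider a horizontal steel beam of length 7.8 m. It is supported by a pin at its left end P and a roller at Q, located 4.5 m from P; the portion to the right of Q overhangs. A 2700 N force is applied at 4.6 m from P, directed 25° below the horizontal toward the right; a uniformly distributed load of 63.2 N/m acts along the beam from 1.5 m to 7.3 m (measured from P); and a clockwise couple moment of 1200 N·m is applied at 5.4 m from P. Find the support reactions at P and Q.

Resultant of the distributed load: 63.2 × 5.8 = 366.56 N at 4.4 m from P.
Taking moments about P: Q_y·4.5 − 2700·sin25°·4.6 − (63.2·5.8)·4.4 − 1200 = 0 → Q_y = 8061.78/4.5 = 1791.51 ≈ 1792 N.
ΣF_y = 0: P_y + 1791.51 − 2700·sin25° − 63.2·5.8 = 0 → P_y = -283.9 N.
ΣF_x = 0: P_x + 2700·cos25° = 0 → P_x = -2447 N.

P_x = -2447 N, P_y = -283.9 N, Q_y = 1792 N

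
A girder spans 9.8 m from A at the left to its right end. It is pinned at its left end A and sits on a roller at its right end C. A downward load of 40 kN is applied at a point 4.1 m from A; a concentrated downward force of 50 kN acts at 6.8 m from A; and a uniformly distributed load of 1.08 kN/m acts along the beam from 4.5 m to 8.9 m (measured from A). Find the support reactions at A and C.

Resultant of the distributed load: 1.08 × 4.4 = 4.752 kN at 6.7 m from A.
Moments about A: C_y·9.8 − 40·4.1 − 50·6.8 − (1.08·4.4)·6.7 = 0 → C_y = 535.8384/9.8 = 54.6774 ≈ 54.68 kN.
ΣF_y = 0: A_y + 54.6774 − 40 − 50 − 1.08·4.4 = 0 → A_y = 40.07 kN.
ΣF_x = 0: no horizontal applied forces, so A_x = 0.

A_x = 0, A_y = 40.07 kN, C_y = 54.68 kN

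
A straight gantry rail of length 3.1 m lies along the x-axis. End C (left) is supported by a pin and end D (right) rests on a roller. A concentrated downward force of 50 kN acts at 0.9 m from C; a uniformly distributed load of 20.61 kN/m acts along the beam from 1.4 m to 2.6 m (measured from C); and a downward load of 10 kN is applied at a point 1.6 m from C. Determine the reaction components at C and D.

C_x = 0, C_y = 49.10 kN, D_y = 35.63 kN

Resultant of the distributed load: 20.61 × 1.2 = 24.732 kN at 2 m from C.
Moments about C: D_y·3.1 − 50·0.9 − (20.61·1.2)·2 − 10·1.6 = 0 → D_y = 110.464/3.1 = 35.6335 ≈ 35.63 kN.
ΣF_y = 0: C_y + 35.6335 − 50 − 20.61·1.2 − 10 = 0 → C_y = 49.10 kN.
ΣF_x = 0: no horizontal applied forces, so C_x = 0.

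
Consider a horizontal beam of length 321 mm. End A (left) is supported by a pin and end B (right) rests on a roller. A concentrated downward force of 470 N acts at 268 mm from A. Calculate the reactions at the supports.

A_x = 0, A_y = 77.60 N, B_y = 392.4 N

Moments about A: B_y·321 − 470·268 = 0 → B_y = 125960/321 = 392.399 ≈ 392.4 N.
ΣF_y = 0: A_y + 392.399 − 470 = 0 → A_y = 77.60 N.
ΣF_x = 0: no horizontal applied forces, so A_x = 0.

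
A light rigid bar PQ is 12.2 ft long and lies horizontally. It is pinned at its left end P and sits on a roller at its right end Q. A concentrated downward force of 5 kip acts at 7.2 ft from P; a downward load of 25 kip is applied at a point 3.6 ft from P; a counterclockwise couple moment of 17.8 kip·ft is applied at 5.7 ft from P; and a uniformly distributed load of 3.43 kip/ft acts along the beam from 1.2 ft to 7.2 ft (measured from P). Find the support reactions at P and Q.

Resultant of the distributed load: 3.43 × 6 = 20.58 kip at 4.2 ft from P.
Moments about P: Q_y·12.2 − 5·7.2 − 25·3.6 + 17.8 − (3.43·6)·4.2 = 0 → Q_y = 194.636/12.2 = 15.9538 ≈ 15.95 kip.
ΣF_y = 0: P_y + 15.9538 − 5 − 25 − 3.43·6 = 0 → P_y = 34.63 kip.
ΣF_x = 0: no horizontal applied forces, so P_x = 0.

P_x = 0, P_y = 34.63 kip, Q_y = 15.95 kip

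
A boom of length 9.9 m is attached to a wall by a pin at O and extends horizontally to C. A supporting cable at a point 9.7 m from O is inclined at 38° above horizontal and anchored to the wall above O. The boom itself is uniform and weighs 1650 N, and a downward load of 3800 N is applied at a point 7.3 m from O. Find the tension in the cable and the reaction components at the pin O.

T = 6013 N, O_x = 4738 N, O_y = 1748 N

ΣM about O: T·sin38°·9.7 − 1650·4.95 − 3800·7.3 = 0 → T = 35907.5/(9.7·0.615661) = 6012.73 ≈ 6013 N.
ΣF_x = 0: O_x − T·cos38° = 0 → O_x = 6012.73 × 0.788011 = 4738 N.
ΣF_y = 0: O_y + T·sin38° − 1650 − 3800 = 0 → O_y = 5450 − 6012.73 × 0.615661 = 1748 N.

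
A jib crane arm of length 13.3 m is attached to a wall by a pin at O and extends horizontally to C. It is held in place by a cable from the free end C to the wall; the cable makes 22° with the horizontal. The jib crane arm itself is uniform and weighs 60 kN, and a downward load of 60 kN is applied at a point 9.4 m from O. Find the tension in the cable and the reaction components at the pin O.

T = 193.3 kN, O_x = 179.2 kN, O_y = 47.59 kN

ΣM about O: T·sin22°·13.3 − 60·6.65 − 60·9.4 = 0 → T = 963/(13.3·0.374607) = 193.285 ≈ 193.3 kN.
ΣF_x = 0: O_x − T·cos22° = 0 → O_x = 193.285 × 0.927184 = 179.2 kN.
ΣF_y = 0: O_y + T·sin22° − 60 − 60 = 0 → O_y = 120 − 193.285 × 0.374607 = 47.59 kN.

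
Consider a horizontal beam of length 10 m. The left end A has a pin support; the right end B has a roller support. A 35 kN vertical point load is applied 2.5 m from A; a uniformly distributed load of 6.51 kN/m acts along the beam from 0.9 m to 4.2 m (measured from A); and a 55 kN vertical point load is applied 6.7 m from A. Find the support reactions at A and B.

Resultant of the distributed load: 6.51 × 3.3 = 21.483 kN at 2.55 m from A.
ΣM about A: B_y·10 − 35·2.5 − (6.51·3.3)·2.55 − 55·6.7 = 0 → B_y = 510.78165/10 = 51.0782 ≈ 51.08 kN.
ΣF_y = 0: A_y + 51.0782 − 35 − 6.51·3.3 − 55 = 0 → A_y = 60.40 kN.
ΣF_x = 0: no horizontal applied forces, so A_x = 0.

A_x = 0, A_y = 60.40 kN, B_y = 51.08 kN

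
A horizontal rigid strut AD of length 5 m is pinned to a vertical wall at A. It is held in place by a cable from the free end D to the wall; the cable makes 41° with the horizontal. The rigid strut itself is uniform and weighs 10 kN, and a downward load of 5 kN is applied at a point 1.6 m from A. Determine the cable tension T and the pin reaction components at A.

ΣM about A: T·sin41°·5 − 10·2.5 − 5·1.6 = 0 → T = 33/(5·0.656059) = 10.0601 ≈ 10.06 kN.
ΣF_x = 0: A_x − T·cos41° = 0 → A_x = 10.0601 × 0.75471 = 7.592 kN.
ΣF_y = 0: A_y + T·sin41° − 10 − 5 = 0 → A_y = 15 − 10.0601 × 0.656059 = 8.400 kN.

T = 10.06 kN, A_x = 7.592 kN, A_y = 8.400 kN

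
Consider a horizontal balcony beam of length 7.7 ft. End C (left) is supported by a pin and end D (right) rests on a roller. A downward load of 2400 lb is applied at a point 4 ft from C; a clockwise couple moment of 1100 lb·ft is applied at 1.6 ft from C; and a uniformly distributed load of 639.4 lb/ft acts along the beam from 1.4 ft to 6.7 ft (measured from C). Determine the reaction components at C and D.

C_x = 0, C_y = 2617 lb, D_y = 3172 lb

Resultant of the distributed load: 639.4 × 5.3 = 3388.82 lb at 4.05 ft from C.
Moments about C: D_y·7.7 − 2400·4 − 1100 − (639.4·5.3)·4.05 = 0 → D_y = 24424.721/7.7 = 3172.04 ≈ 3172 lb.
ΣF_y = 0: C_y + 3172.04 − 2400 − 639.4·5.3 = 0 → C_y = 2617 lb.
ΣF_x = 0: no horizontal applied forces, so C_x = 0.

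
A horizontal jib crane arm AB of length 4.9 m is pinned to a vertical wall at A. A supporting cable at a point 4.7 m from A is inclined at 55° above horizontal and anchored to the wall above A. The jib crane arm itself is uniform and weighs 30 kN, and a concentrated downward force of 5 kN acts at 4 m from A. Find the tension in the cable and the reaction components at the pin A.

ΣM about A: T·sin55°·4.7 − 30·2.45 − 5·4 = 0 → T = 93.5/(4.7·0.819152) = 24.2856 ≈ 24.29 kN.
ΣF_x = 0: A_x − T·cos55° = 0 → A_x = 24.2856 × 0.573576 = 13.93 kN.
ΣF_y = 0: A_y + T·sin55° − 30 − 5 = 0 → A_y = 35 − 24.2856 × 0.819152 = 15.11 kN.

T = 24.29 kN, A_x = 13.93 kN, A_y = 15.11 kN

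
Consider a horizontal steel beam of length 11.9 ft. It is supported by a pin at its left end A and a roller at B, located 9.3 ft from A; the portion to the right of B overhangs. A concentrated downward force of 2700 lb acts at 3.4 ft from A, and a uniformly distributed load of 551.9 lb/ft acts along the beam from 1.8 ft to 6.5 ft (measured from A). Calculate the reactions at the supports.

A_x = 0, A_y = 3149 lb, B_y = 2145 lb

Resultant of the distributed load: 551.9 × 4.7 = 2593.93 lb at 4.15 ft from A.
Moments about A: B_y·9.3 − 2700·3.4 − (551.9·4.7)·4.15 = 0 → B_y = 19944.8095/9.3 = 2144.6 ≈ 2145 lb.
ΣF_y = 0: A_y + 2144.6 − 2700 − 551.9·4.7 = 0 → A_y = 3149 lb.
ΣF_x = 0: no horizontal applied forces, so A_x = 0.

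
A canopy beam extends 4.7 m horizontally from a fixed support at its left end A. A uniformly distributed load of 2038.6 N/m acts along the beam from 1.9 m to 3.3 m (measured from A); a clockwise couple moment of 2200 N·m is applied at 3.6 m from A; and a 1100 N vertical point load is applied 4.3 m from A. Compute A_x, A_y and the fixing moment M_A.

Resultant of the distributed load: 2038.6 × 1.4 = 2854.04 N at 2.6 m from A.
ΣF_x = 0: A_x = 0.
ΣF_y = 0: A_y − 2038.6·1.4 − 1100 = 0 → A_y = 3954 N.
ΣM about A: M_A − (2038.6·1.4)·2.6 − 2200 − 1100·4.3 = 0 → M_A = 14350 N·m.

A_x = 0, A_y = 3954 N, M_A = 14350 N·m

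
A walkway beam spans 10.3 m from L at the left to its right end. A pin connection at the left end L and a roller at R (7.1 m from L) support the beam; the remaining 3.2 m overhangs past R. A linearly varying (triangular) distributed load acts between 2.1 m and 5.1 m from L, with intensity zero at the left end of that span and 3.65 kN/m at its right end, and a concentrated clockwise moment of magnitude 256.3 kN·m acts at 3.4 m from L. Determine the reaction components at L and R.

Resultant of the triangular load: ½ × 3.65 × 3 = 5.475 kN, acting at 4.1 m from L (one-third of the span from the peak).
ΣM about L: R_y·7.1 − (½·3.65·3)·4.1 − 256.3 = 0 → R_y = 278.7475/7.1 = 39.2602 ≈ 39.26 kN.
ΣF_y = 0: L_y + 39.2602 − ½·3.65·3 = 0 → L_y = -33.79 kN.
ΣF_x = 0: no horizontal applied forces, so L_x = 0.

L_x = 0, L_y = -33.79 kN, R_y = 39.26 kN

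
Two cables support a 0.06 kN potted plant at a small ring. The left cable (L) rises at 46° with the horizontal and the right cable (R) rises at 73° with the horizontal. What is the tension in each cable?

ΣF_x = 0: −T_L·cos46° + T_R·cos73° = 0 → T_R = 2.37594·T_L.
ΣF_y = 0: T_L·sin46° + T_R·sin73° = 0.06.
Substitute: T_L·(0.71934 + 2.37594·0.956305) = 0.06 → T_L = 0.0200571 ≈ 0.02006 kN.
Then T_R = 2.37594 × 0.0200571 = 0.04765 kN.

T_L = 0.02006 kN, T_R = 0.04765 kN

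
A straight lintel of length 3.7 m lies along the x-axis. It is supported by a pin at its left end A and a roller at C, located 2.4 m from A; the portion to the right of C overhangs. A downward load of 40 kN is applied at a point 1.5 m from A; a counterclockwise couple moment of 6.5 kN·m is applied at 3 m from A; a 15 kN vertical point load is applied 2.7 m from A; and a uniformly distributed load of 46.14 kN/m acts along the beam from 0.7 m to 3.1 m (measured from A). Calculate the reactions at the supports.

Resultant of the distributed load: 46.14 × 2.4 = 110.736 kN at 1.9 m from A.
Moments about A: C_y·2.4 − 40·1.5 + 6.5 − 15·2.7 − (46.14·2.4)·1.9 = 0 → C_y = 304.3984/2.4 = 126.833 ≈ 126.8 kN.
ΣF_y = 0: A_y + 126.833 − 40 − 15 − 46.14·2.4 = 0 → A_y = 38.90 kN.
ΣF_x = 0: no horizontal applied forces, so A_x = 0.

A_x = 0, A_y = 38.90 kN, C_y = 126.8 kN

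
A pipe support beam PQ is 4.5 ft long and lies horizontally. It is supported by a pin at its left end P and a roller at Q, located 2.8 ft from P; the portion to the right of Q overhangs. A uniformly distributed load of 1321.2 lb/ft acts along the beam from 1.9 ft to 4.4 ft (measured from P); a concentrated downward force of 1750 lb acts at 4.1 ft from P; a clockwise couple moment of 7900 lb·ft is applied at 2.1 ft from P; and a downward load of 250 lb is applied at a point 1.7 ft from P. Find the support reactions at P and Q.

Resultant of the distributed load: 1321.2 × 2.5 = 3303 lb at 3.15 ft from P.
Taking moments about P: Q_y·2.8 − (1321.2·2.5)·3.15 − 1750·4.1 − 7900 − 250·1.7 = 0 → Q_y = 25904.45/2.8 = 9251.59 ≈ 9252 lb.
ΣF_y = 0: P_y + 9251.59 − 1321.2·2.5 − 1750 − 250 = 0 → P_y = -3949 lb.
ΣF_x = 0: no horizontal applied forces, so P_x = 0.

P_x = 0, P_y = -3949 lb, Q_y = 9252 lb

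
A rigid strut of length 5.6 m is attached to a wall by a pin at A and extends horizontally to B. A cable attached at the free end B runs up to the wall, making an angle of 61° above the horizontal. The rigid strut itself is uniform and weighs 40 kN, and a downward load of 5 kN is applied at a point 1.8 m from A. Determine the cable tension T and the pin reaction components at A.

ΣM about A: T·sin61°·5.6 − 40·2.8 − 5·1.8 = 0 → T = 121/(5.6·0.87462) = 24.7046 ≈ 24.70 kN.
ΣF_x = 0: A_x − T·cos61° = 0 → A_x = 24.7046 × 0.48481 = 11.98 kN.
ΣF_y = 0: A_y + T·sin61° − 40 − 5 = 0 → A_y = 45 − 24.7046 × 0.87462 = 23.39 kN.

T = 24.70 kN, A_x = 11.98 kN, A_y = 23.39 kN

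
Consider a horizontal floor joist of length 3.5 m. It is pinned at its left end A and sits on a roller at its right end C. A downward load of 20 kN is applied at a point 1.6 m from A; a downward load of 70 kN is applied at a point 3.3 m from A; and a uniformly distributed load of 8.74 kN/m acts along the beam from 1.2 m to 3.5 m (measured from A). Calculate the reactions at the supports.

Resultant of the distributed load: 8.74 × 2.3 = 20.102 kN at 2.35 m from A.
ΣM about A: C_y·3.5 − 20·1.6 − 70·3.3 − (8.74·2.3)·2.35 = 0 → C_y = 310.2397/3.5 = 88.6399 ≈ 88.64 kN.
ΣF_y = 0: A_y + 88.6399 − 20 − 70 − 8.74·2.3 = 0 → A_y = 21.46 kN.
ΣF_x = 0: no horizontal applied forces, so A_x = 0.

A_x = 0, A_y = 21.46 kN, C_y = 88.64 kN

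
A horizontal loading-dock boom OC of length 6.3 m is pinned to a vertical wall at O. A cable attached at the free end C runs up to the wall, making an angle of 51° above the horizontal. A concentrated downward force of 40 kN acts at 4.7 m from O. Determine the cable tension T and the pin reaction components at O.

ΣM about O: T·sin51°·6.3 − 40·4.7 = 0 → T = 188/(6.3·0.777146) = 38.3985 ≈ 38.40 kN.
ΣF_x = 0: O_x − T·cos51° = 0 → O_x = 38.3985 × 0.62932 = 24.16 kN.
ΣF_y = 0: O_y + T·sin51° − 40 = 0 → O_y = 40 − 38.3985 × 0.777146 = 10.16 kN.

T = 38.40 kN, O_x = 24.16 kN, O_y = 10.16 kN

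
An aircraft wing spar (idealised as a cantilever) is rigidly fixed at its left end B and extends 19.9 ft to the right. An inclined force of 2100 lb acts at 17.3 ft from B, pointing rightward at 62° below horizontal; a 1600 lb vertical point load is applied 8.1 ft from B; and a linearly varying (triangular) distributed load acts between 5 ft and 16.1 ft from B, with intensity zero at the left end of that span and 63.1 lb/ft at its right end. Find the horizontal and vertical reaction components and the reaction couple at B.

B_x = -985.9 lb, B_y = 3804 lb, M_B = 49380 lb·ft

Resultant of the triangular load: ½ × 63.1 × 11.1 = 350.205 lb, acting at 12.4 ft from B (one-third of the span from the peak).
ΣF_x = 0: B_x + 2100·cos62° = 0 → B_x = -985.9 lb.
ΣF_y = 0: B_y − 2100·sin62° − 1600 − ½·63.1·11.1 = 0 → B_y = 3804 lb.
ΣM about B: M_B − 2100·sin62°·17.3 − 1600·8.1 − (½·63.1·11.1)·12.4 = 0 → M_B = 49380 lb·ft.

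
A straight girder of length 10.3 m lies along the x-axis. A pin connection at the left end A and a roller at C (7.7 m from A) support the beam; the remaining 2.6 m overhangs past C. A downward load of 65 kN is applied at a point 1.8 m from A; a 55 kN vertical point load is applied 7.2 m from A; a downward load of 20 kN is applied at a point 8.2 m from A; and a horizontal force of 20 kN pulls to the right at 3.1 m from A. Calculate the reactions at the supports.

Taking moments about A: C_y·7.7 − 65·1.8 − 55·7.2 − 20·8.2 = 0 → C_y = 677/7.7 = 87.9221 ≈ 87.92 kN.
ΣF_y = 0: A_y + 87.9221 − 65 − 55 − 20 = 0 → A_y = 52.08 kN.
ΣF_x = 0: A_x + 20 = 0 → A_x = -20.00 kN.

A_x = -20.00 kN, A_y = 52.08 kN, C_y = 87.92 kN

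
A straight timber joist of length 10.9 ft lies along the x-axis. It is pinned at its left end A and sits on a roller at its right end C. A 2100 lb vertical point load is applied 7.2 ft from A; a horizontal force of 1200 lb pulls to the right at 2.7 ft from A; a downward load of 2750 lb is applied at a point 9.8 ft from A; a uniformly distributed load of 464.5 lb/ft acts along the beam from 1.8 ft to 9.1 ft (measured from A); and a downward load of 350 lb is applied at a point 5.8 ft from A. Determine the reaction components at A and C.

A_x = -1200 lb, A_y = 2850 lb, C_y = 5741 lb

Resultant of the distributed load: 464.5 × 7.3 = 3390.85 lb at 5.45 ft from A.
Moments about A: C_y·10.9 − 2100·7.2 − 2750·9.8 − (464.5·7.3)·5.45 − 350·5.8 = 0 → C_y = 62580.1325/10.9 = 5741.3 ≈ 5741 lb.
ΣF_y = 0: A_y + 5741.3 − 2100 − 2750 − 464.5·7.3 − 350 = 0 → A_y = 2850 lb.
ΣF_x = 0: A_x + 1200 = 0 → A_x = -1200 lb.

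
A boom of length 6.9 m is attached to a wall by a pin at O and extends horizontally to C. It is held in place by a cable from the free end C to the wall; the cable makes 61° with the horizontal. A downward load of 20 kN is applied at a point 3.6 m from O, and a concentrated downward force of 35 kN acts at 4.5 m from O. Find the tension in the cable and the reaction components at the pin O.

T = 38.03 kN, O_x = 18.44 kN, O_y = 21.74 kN

ΣM about O: T·sin61°·6.9 − 20·3.6 − 35·4.5 = 0 → T = 229.5/(6.9·0.87462) = 38.0289 ≈ 38.03 kN.
ΣF_x = 0: O_x − T·cos61° = 0 → O_x = 38.0289 × 0.48481 = 18.44 kN.
ΣF_y = 0: O_y + T·sin61° − 20 − 35 = 0 → O_y = 55 − 38.0289 × 0.87462 = 21.74 kN.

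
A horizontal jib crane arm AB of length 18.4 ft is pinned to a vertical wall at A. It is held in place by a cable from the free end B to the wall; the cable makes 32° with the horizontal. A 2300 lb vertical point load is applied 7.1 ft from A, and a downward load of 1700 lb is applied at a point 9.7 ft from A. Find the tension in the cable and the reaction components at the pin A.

ΣM about A: T·sin32°·18.4 − 2300·7.1 − 1700·9.7 = 0 → T = 32820/(18.4·0.529919) = 3365.98 ≈ 3366 lb.
ΣF_x = 0: A_x − T·cos32° = 0 → A_x = 3365.98 × 0.848048 = 2855 lb.
ΣF_y = 0: A_y + T·sin32° − 2300 − 1700 = 0 → A_y = 4000 − 3365.98 × 0.529919 = 2216 lb.

T = 3366 lb, A_x = 2855 lb, A_y = 2216 lb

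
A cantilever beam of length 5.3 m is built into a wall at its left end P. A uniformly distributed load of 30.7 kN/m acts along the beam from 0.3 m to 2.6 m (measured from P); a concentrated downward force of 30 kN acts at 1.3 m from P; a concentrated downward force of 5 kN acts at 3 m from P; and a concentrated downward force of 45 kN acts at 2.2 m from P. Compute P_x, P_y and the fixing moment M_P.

Resultant of the distributed load: 30.7 × 2.3 = 70.61 kN at 1.45 m from P.
ΣF_x = 0: P_x = 0.
ΣF_y = 0: P_y − 30.7·2.3 − 30 − 5 − 45 = 0 → P_y = 150.6 kN.
ΣM about P: M_P − (30.7·2.3)·1.45 − 30·1.3 − 5·3 − 45·2.2 = 0 → M_P = 255.4 kN·m.

P_x = 0, P_y = 150.6 kN, M_P = 255.4 kN·m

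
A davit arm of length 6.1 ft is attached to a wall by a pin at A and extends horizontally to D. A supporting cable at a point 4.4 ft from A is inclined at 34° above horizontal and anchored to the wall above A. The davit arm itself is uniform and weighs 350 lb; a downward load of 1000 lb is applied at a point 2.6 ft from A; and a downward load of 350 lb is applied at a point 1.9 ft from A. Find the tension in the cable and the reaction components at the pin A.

ΣM about A: T·sin34°·4.4 − 350·3.05 − 1000·2.6 − 350·1.9 = 0 → T = 4332.5/(4.4·0.559193) = 1760.86 ≈ 1761 lb.
ΣF_x = 0: A_x − T·cos34° = 0 → A_x = 1760.86 × 0.829038 = 1460 lb.
ΣF_y = 0: A_y + T·sin34° − 350 − 1000 − 350 = 0 → A_y = 1700 − 1760.86 × 0.559193 = 715.3 lb.

T = 1761 lb, A_x = 1460 lb, A_y = 715.3 lb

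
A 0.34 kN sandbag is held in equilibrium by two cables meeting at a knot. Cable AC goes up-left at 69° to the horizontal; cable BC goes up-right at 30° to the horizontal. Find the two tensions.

T_AC = 0.2981 kN, T_BC = 0.1234 kN

ΣF_x = 0: −T_AC·cos69° + T_BC·cos30° = 0 → T_BC = 0.413808·T_AC.
ΣF_y = 0: T_AC·sin69° + T_BC·sin30° = 0.34.
Substitute: T_AC·(0.93358 + 0.413808·0.5) = 0.34 → T_AC = 0.298119 ≈ 0.2981 kN.
Then T_BC = 0.413808 × 0.298119 = 0.1234 kN.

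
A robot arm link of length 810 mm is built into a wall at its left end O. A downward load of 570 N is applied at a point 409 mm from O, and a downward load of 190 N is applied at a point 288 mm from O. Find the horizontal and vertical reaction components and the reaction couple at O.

O_x = 0, O_y = 760.0 N, M_O = 287800 N·mm

ΣF_x = 0: O_x = 0.
ΣF_y = 0: O_y − 570 − 190 = 0 → O_y = 760.0 N.
ΣM about O: M_O − 570·409 − 190·288 = 0 → M_O = 287800 N·mm.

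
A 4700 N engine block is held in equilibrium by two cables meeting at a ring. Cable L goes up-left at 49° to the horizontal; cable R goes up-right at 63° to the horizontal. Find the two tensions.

T_L = 2301 N, T_R = 3326 N

ΣF_x = 0: −T_L·cos49° + T_R·cos63° = 0 → T_R = 1.44509·T_L.
ΣF_y = 0: T_L·sin49° + T_R·sin63° = 4700.
Substitute: T_L·(0.75471 + 1.44509·0.891007) = 4700 → T_L = 2301.33 ≈ 2301 N.
Then T_R = 1.44509 × 2301.33 = 3326 N.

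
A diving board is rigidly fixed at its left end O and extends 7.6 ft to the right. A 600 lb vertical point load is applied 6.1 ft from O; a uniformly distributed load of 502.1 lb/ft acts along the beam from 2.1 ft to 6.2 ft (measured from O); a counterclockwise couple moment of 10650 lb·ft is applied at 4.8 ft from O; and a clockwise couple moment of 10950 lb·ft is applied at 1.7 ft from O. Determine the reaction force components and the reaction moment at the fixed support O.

Resultant of the distributed load: 502.1 × 4.1 = 2058.61 lb at 4.15 ft from O.
ΣF_x = 0: O_x = 0.
ΣF_y = 0: O_y − 600 − 502.1·4.1 = 0 → O_y = 2659 lb.
ΣM about O: M_O − 600·6.1 − (502.1·4.1)·4.15 + 10650 − 10950 = 0 → M_O = 12500 lb·ft.

O_x = 0, O_y = 2659 lb, M_O = 12500 lb·ft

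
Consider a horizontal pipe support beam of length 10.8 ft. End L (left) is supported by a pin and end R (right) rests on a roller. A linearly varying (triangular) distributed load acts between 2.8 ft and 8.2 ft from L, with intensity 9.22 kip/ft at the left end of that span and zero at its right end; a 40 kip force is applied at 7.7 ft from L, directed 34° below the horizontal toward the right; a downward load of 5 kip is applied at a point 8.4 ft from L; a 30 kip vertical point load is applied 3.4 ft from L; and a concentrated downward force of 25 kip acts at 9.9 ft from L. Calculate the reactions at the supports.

L_x = -33.16 kip, L_y = 44.46 kip, R_y = 62.80 kip

Resultant of the triangular load: ½ × 9.22 × 5.4 = 24.894 kip, acting at 4.6 ft from L (one-third of the span from the peak).
ΣM about L: R_y·10.8 − (½·9.22·5.4)·4.6 − 40·sin34°·7.7 − 5·8.4 − 30·3.4 − 25·9.9 = 0 → R_y = 678.244/10.8 = 62.8004 ≈ 62.80 kip.
ΣF_y = 0: L_y + 62.8004 − ½·9.22·5.4 − 40·sin34° − 5 − 30 − 25 = 0 → L_y = 44.46 kip.
ΣF_x = 0: L_x + 40·cos34° = 0 → L_x = -33.16 kip.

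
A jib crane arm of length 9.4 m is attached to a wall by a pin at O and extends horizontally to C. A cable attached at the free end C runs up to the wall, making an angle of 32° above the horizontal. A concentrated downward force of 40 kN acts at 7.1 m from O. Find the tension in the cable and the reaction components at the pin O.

ΣM about O: T·sin32°·9.4 − 40·7.1 = 0 → T = 284/(9.4·0.529919) = 57.0139 ≈ 57.01 kN.
ΣF_x = 0: O_x − T·cos32° = 0 → O_x = 57.0139 × 0.848048 = 48.35 kN.
ΣF_y = 0: O_y + T·sin32° − 40 = 0 → O_y = 40 − 57.0139 × 0.529919 = 9.787 kN.

T = 57.01 kN, O_x = 48.35 kN, O_y = 9.787 kN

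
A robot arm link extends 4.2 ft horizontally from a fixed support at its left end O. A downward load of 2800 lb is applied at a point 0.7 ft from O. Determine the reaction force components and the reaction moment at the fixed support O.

ΣF_x = 0: O_x = 0.
ΣF_y = 0: O_y − 2800 = 0 → O_y = 2800 lb.
ΣM about O: M_O − 2800·0.7 = 0 → M_O = 1960 lb·ft.

O_x = 0, O_y = 2800 lb, M_O = 1960 lb·ft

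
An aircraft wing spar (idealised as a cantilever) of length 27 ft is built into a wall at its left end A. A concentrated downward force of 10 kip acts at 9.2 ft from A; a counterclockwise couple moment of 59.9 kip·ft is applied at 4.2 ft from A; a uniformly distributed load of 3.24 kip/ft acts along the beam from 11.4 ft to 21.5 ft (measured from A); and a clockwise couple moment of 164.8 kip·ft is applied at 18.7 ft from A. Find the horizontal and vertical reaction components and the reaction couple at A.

A_x = 0, A_y = 42.72 kip, M_A = 735.2 kip·ft

Resultant of the distributed load: 3.24 × 10.1 = 32.724 kip at 16.45 ft from A.
ΣF_x = 0: A_x = 0.
ΣF_y = 0: A_y − 10 − 3.24·10.1 = 0 → A_y = 42.72 kip.
ΣM about A: M_A − 10·9.2 + 59.9 − (3.24·10.1)·16.45 − 164.8 = 0 → M_A = 735.2 kip·ft.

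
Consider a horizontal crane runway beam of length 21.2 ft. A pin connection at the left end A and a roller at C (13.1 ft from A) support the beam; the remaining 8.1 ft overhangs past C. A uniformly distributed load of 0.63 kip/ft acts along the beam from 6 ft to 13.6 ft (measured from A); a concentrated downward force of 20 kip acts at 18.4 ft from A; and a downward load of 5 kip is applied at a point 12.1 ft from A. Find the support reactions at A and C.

A_x = 0, A_y = -6.504 kip, C_y = 36.29 kip

Resultant of the distributed load: 0.63 × 7.6 = 4.788 kip at 9.8 ft from A.
Taking moments about A: C_y·13.1 − (0.63·7.6)·9.8 − 20·18.4 − 5·12.1 = 0 → C_y = 475.4224/13.1 = 36.2918 ≈ 36.29 kip.
ΣF_y = 0: A_y + 36.2918 − 0.63·7.6 − 20 − 5 = 0 → A_y = -6.504 kip.
ΣF_x = 0: no horizontal applied forces, so A_x = 0.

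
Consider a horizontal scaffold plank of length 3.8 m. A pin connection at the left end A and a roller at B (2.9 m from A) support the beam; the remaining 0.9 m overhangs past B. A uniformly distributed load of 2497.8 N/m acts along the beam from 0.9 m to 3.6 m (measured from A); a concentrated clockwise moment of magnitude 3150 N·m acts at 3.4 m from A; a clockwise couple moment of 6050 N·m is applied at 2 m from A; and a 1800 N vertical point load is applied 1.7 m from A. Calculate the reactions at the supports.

A_x = 0, A_y = -916.0 N, B_y = 9460 N

Resultant of the distributed load: 2497.8 × 2.7 = 6744.06 N at 2.25 m from A.
Moments about A: B_y·2.9 − (2497.8·2.7)·2.25 − 3150 − 6050 − 1800·1.7 = 0 → B_y = 27434.135/2.9 = 9460.05 ≈ 9460 N.
ΣF_y = 0: A_y + 9460.05 − 2497.8·2.7 − 1800 = 0 → A_y = -916.0 N.
ΣF_x = 0: no horizontal applied forces, so A_x = 0.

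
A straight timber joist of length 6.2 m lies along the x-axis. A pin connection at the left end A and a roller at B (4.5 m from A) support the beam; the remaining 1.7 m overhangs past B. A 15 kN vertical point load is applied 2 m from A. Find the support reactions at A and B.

Taking moments about A: B_y·4.5 − 15·2 = 0 → B_y = 30/4.5 = 6.66667 ≈ 6.667 kN.
ΣF_y = 0: A_y + 6.66667 − 15 = 0 → A_y = 8.333 kN.
ΣF_x = 0: no horizontal applied forces, so A_x = 0.

A_x = 0, A_y = 8.333 kN, B_y = 6.667 kN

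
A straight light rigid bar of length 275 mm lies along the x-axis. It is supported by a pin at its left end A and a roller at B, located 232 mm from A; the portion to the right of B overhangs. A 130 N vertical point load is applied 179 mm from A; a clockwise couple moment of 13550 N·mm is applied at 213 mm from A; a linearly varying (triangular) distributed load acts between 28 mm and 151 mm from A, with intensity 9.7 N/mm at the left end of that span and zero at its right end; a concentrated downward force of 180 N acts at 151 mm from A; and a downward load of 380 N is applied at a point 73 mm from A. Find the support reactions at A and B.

Resultant of the triangular load: ½ × 9.7 × 123 = 596.55 N, acting at 69 mm from A (one-third of the span from the peak).
ΣM about A: B_y·232 − 130·179 − 13550 − (½·9.7·123)·69 − 180·151 − 380·73 = 0 → B_y = 132901.95/232 = 572.853 ≈ 572.9 N.
ΣF_y = 0: A_y + 572.853 − 130 − ½·9.7·123 − 180 − 380 = 0 → A_y = 713.7 N.
ΣF_x = 0: no horizontal applied forces, so A_x = 0.

A_x = 0, A_y = 713.7 N, B_y = 572.9 N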